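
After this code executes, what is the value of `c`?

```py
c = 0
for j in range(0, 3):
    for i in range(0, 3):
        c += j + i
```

18

j=0,i=0: c = 0+0 = 0
j=0,i=1: c = 0+1 = 1
j=0,i=2: c = 1+2 = 3
j=1,i=0: c = 3+1 = 4
j=1,i=1: c = 4+2 = 6
j=1,i=2: c = 6+3 = 9
j=2,i=0: c = 9+2 = 11
j=2,i=1: c = 11+3 = 14
j=2,i=2: c = 14+4 = 18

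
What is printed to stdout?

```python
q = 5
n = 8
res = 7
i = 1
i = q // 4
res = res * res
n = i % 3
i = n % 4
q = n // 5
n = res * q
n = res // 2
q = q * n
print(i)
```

i = 5//4 = 1
res = 7*7 = 49
n = 1%3 = 1
i = 1%4 = 1
q = 1//5 = 0
n = 49*0 = 0
n = 49//2 = 24
q = 0*24 = 0

1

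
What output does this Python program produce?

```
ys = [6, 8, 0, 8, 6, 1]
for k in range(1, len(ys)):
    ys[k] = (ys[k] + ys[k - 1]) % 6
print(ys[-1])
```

5

k=1: ys[1] = (8+6)%6 = 2 → [6, 2, 0, 8, 6, 1]
k=2: ys[2] = (0+2)%6 = 2 → [6, 2, 2, 8, 6, 1]
k=3: ys[3] = (8+2)%6 = 4 → [6, 2, 2, 4, 6, 1]
k=4: ys[4] = (6+4)%6 = 4 → [6, 2, 2, 4, 4, 1]
k=5: ys[5] = (1+4)%6 = 5 → [6, 2, 2, 4, 4, 5]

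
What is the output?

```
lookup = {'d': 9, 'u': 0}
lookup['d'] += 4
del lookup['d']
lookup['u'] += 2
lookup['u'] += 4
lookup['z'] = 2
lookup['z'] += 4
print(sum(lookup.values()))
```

lookup['d'] = 9+4 = 13 → {'d': 13, 'u': 0}
del 'd' → {'u': 0}
lookup['u'] = 0+2 = 2 → {'u': 2}
lookup['u'] = 2+4 = 6 → {'u': 6}
lookup['z'] = 2 → {'u': 6, 'z': 2}
lookup['z'] = 2+4 = 6 → {'u': 6, 'z': 6}
sum of values = 12

12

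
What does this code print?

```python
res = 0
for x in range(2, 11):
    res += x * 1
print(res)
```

54

x=2: res = 0+2*1 = 2
x=3: res = 2+3*1 = 5
x=4: res = 5+4*1 = 9
x=5: res = 9+5*1 = 14
x=6: res = 14+6*1 = 20
x=7: res = 20+7*1 = 27
x=8: res = 27+8*1 = 35
x=9: res = 35+9*1 = 44
x=10: res = 44+10*1 = 54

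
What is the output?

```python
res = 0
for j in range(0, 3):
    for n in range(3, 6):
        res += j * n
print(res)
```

j=0,n=3: res = 0+0 = 0
j=0,n=4: res = 0+0 = 0
j=0,n=5: res = 0+0 = 0
j=1,n=3: res = 0+3 = 3
j=1,n=4: res = 3+4 = 7
j=1,n=5: res = 7+5 = 12
j=2,n=3: res = 12+6 = 18
j=2,n=4: res = 18+8 = 26
j=2,n=5: res = 26+10 = 36

36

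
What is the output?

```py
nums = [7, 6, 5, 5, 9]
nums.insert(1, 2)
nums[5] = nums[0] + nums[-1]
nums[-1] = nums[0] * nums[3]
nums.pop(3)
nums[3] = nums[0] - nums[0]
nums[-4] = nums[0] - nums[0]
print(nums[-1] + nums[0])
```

insert 2 at 1 → [7, 2, 6, 5, 5, 9]
nums[5] = nums[0]+nums[-1] = 7+9 = 16 → [7, 2, 6, 5, 5, 16]
nums[-1] = nums[0]*nums[3] = 7*5 = 35 → [7, 2, 6, 5, 5, 35]
pop(3) removes 5 → [7, 2, 6, 5, 35]
nums[3] = nums[0]-nums[0] = 7-7 = 0 → [7, 2, 6, 0, 35]
nums[-4] = nums[0]-nums[0] = 7-7 = 0 → [7, 0, 6, 0, 35]
nums[-1]+nums[0] = 35+7 = 42

42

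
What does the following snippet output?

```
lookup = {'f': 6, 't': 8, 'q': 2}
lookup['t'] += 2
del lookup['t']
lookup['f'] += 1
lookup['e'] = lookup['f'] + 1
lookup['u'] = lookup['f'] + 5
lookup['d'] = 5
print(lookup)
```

{'f': 7, 'q': 2, 'e': 8, 'u': 12, 'd': 5}

lookup['t'] = 8+2 = 10 → {'f': 6, 't': 10, 'q': 2}
del 't' → {'f': 6, 'q': 2}
lookup['f'] = 6+1 = 7 → {'f': 7, 'q': 2}
lookup['e'] = lookup['f']+1 = 8 → {'f': 7, 'q': 2, 'e': 8}
lookup['u'] = lookup['f']+5 = 12 → {'f': 7, 'q': 2, 'e': 8, 'u': 12}
lookup['d'] = 5 → {'f': 7, 'q': 2, 'e': 8, 'u': 12, 'd': 5}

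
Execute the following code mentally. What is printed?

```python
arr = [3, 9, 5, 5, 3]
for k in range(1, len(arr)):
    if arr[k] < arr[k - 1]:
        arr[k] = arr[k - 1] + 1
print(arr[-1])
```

k=1: 9>=3, unchanged → [3, 9, 5, 5, 3]
k=2: 5<9, arr[2] = 9+1 = 10 → [3, 9, 10, 5, 3]
k=3: 5<10, arr[3] = 10+1 = 11 → [3, 9, 10, 11, 3]
k=4: 3<11, arr[4] = 11+1 = 12 → [3, 9, 10, 11, 12]

12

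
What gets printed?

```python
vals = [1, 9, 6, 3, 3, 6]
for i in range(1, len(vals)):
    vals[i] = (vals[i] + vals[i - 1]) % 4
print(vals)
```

i=1: vals[1] = (9+1)%4 = 2 → [1, 2, 6, 3, 3, 6]
i=2: vals[2] = (6+2)%4 = 0 → [1, 2, 0, 3, 3, 6]
i=3: vals[3] = (3+0)%4 = 3 → [1, 2, 0, 3, 3, 6]
i=4: vals[4] = (3+3)%4 = 2 → [1, 2, 0, 3, 2, 6]
i=5: vals[5] = (6+2)%4 = 0 → [1, 2, 0, 3, 2, 0]

[1, 2, 0, 3, 2, 0]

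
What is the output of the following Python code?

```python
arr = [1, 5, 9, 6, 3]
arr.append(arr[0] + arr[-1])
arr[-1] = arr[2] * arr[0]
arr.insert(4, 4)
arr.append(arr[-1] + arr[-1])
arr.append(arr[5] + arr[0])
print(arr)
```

[1, 5, 9, 6, 4, 3, 9, 18, 4]

append arr[0]+arr[-1] = 1+3 = 4 → [1, 5, 9, 6, 3, 4]
arr[-1] = arr[2]*arr[0] = 9*1 = 9 → [1, 5, 9, 6, 3, 9]
insert 4 at 4 → [1, 5, 9, 6, 4, 3, 9]
append arr[-1]+arr[-1] = 9+9 = 18 → [1, 5, 9, 6, 4, 3, 9, 18]
append arr[5]+arr[0] = 3+1 = 4 → [1, 5, 9, 6, 4, 3, 9, 18, 4]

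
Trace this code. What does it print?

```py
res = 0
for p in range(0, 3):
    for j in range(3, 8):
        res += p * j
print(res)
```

p=0,j=3: res = 0+0 = 0
p=0,j=4: res = 0+0 = 0
p=0,j=5: res = 0+0 = 0
p=0,j=6: res = 0+0 = 0
p=0,j=7: res = 0+0 = 0
p=1,j=3: res = 0+3 = 3
p=1,j=4: res = 3+4 = 7
p=1,j=5: res = 7+5 = 12
p=1,j=6: res = 12+6 = 18
p=1,j=7: res = 18+7 = 25
p=2,j=3: res = 25+6 = 31
p=2,j=4: res = 31+8 = 39
p=2,j=5: res = 39+10 = 49
p=2,j=6: res = 49+12 = 61
p=2,j=7: res = 61+14 = 75

75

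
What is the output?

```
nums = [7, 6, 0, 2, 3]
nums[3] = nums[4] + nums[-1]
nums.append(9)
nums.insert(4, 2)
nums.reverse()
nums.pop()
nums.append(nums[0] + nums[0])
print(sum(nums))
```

44

nums[3] = nums[4]+nums[-1] = 3+3 = 6 → [7, 6, 0, 6, 3]
append 9 → [7, 6, 0, 6, 3, 9]
insert 2 at 4 → [7, 6, 0, 6, 2, 3, 9]
reverse → [9, 3, 2, 6, 0, 6, 7]
pop() removes 7 → [9, 3, 2, 6, 0, 6]
append nums[0]+nums[0] = 9+9 = 18 → [9, 3, 2, 6, 0, 6, 18]
sum = 44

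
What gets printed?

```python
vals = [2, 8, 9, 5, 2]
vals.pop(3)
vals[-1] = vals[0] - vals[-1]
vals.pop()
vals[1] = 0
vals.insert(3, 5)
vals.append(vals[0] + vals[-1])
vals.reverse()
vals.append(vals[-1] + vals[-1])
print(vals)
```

[7, 5, 9, 0, 2, 4]

pop(3) removes 5 → [2, 8, 9, 2]
vals[-1] = vals[0]-vals[-1] = 2-2 = 0 → [2, 8, 9, 0]
pop() removes 0 → [2, 8, 9]
vals[1] = 0 → [2, 0, 9]
insert 5 at 3 → [2, 0, 9, 5]
append vals[0]+vals[-1] = 2+5 = 7 → [2, 0, 9, 5, 7]
reverse → [7, 5, 9, 0, 2]
append vals[-1]+vals[-1] = 2+2 = 4 → [7, 5, 9, 0, 2, 4]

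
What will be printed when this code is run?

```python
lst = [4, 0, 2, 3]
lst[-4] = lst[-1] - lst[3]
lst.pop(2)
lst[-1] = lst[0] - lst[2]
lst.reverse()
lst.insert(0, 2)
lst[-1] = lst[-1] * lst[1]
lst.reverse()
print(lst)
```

lst[-4] = lst[-1]-lst[3] = 3-3 = 0 → [0, 0, 2, 3]
pop(2) removes 2 → [0, 0, 3]
lst[-1] = lst[0]-lst[2] = 0-3 = -3 → [0, 0, -3]
reverse → [-3, 0, 0]
insert 2 at 0 → [2, -3, 0, 0]
lst[-1] = lst[-1]*lst[1] = 0*(-3) = 0 → [2, -3, 0, 0]
reverse → [0, 0, -3, 2]

[0, 0, -3, 2]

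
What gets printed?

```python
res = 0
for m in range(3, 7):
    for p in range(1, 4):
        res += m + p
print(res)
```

m=3,p=1: res = 0+4 = 4
m=3,p=2: res = 4+5 = 9
m=3,p=3: res = 9+6 = 15
m=4,p=1: res = 15+5 = 20
m=4,p=2: res = 20+6 = 26
m=4,p=3: res = 26+7 = 33
m=5,p=1: res = 33+6 = 39
m=5,p=2: res = 39+7 = 46
m=5,p=3: res = 46+8 = 54
m=6,p=1: res = 54+7 = 61
m=6,p=2: res = 61+8 = 69
m=6,p=3: res = 69+9 = 78

78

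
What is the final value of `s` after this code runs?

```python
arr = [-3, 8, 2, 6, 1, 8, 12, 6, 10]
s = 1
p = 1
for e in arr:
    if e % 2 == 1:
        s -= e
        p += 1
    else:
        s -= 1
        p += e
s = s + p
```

e=-3: odd, s = 1-(-3) = 4; p=2
e=8: not odd, s = 4-1 = 3; p=10
e=2: not odd, s = 3-1 = 2; p=12
e=6: not odd, s = 2-1 = 1; p=18
e=1: odd, s = 1-1 = 0; p=19
e=8: not odd, s = 0-1 = -1; p=27
e=12: not odd, s = (-1)-1 = -2; p=39
e=6: not odd, s = (-2)-1 = -3; p=45
e=10: not odd, s = (-3)-1 = -4; p=55
s+p = (-4)+55 = 51

51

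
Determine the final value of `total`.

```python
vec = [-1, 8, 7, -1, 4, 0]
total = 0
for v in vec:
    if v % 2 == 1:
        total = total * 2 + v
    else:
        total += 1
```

v=-1: odd, total = 0*2+(-1) = -1
v=8: not odd, total = (-1)+1 = 0
v=7: odd, total = 0*2+7 = 7
v=-1: odd, total = 7*2+(-1) = 13
v=4: not odd, total = 13+1 = 14
v=0: not odd, total = 14+1 = 15

15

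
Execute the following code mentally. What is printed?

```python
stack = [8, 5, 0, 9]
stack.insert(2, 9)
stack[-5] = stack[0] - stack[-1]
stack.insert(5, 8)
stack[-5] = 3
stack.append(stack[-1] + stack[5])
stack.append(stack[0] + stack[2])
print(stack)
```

[-1, 3, 9, 0, 9, 8, 16, 8]

insert 9 at 2 → [8, 5, 9, 0, 9]
stack[-5] = stack[0]-stack[-1] = 8-9 = -1 → [-1, 5, 9, 0, 9]
insert 8 at 5 → [-1, 5, 9, 0, 9, 8]
stack[-5] = 3 → [-1, 3, 9, 0, 9, 8]
append stack[-1]+stack[5] = 8+8 = 16 → [-1, 3, 9, 0, 9, 8, 16]
append stack[0]+stack[2] = (-1)+9 = 8 → [-1, 3, 9, 0, 9, 8, 16, 8]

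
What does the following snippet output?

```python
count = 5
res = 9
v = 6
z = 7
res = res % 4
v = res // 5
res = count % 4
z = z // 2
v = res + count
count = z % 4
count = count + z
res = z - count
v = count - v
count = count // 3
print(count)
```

2

res = 9%4 = 1
v = 1//5 = 0
res = 5%4 = 1
z = 7//2 = 3
v = 1+5 = 6
count = 3%4 = 3
count = 3+3 = 6
res = 3-6 = -3
v = 6-6 = 0
count = 6//3 = 2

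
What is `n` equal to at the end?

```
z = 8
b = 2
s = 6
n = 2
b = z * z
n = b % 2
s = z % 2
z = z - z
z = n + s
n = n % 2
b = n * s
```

b = 8*8 = 64
n = 64%2 = 0
s = 8%2 = 0
z = 8-8 = 0
z = 0+0 = 0
n = 0%2 = 0
b = 0*0 = 0

0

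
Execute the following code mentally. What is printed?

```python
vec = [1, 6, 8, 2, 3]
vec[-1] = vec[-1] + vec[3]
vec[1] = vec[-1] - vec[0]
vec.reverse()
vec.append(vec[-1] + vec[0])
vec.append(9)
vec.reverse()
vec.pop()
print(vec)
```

[9, 6, 1, 4, 8, 2]

vec[-1] = vec[-1]+vec[3] = 3+2 = 5 → [1, 6, 8, 2, 5]
vec[1] = vec[-1]-vec[0] = 5-1 = 4 → [1, 4, 8, 2, 5]
reverse → [5, 2, 8, 4, 1]
append vec[-1]+vec[0] = 1+5 = 6 → [5, 2, 8, 4, 1, 6]
append 9 → [5, 2, 8, 4, 1, 6, 9]
reverse → [9, 6, 1, 4, 8, 2, 5]
pop() removes 5 → [9, 6, 1, 4, 8, 2]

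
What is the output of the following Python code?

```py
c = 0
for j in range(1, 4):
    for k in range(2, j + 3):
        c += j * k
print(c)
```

65

j=1,k=2: c = 0+2 = 2
j=1,k=3: c = 2+3 = 5
j=2,k=2: c = 5+4 = 9
j=2,k=3: c = 9+6 = 15
j=2,k=4: c = 15+8 = 23
j=3,k=2: c = 23+6 = 29
j=3,k=3: c = 29+9 = 38
j=3,k=4: c = 38+12 = 50
j=3,k=5: c = 50+15 = 65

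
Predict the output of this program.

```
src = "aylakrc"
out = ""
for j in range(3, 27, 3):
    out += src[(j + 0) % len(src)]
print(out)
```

j=3: add src[3]='a' → 'a'
j=6: add src[6]='c' → 'ac'
j=9: add src[2]='l' → 'acl'
j=12: add src[5]='r' → 'aclr'
j=15: add src[1]='y' → 'aclry'
j=18: add src[4]='k' → 'aclryk'
j=21: add src[0]='a' → 'aclryka'
j=24: add src[3]='a' → 'aclrykaa'

aclrykaa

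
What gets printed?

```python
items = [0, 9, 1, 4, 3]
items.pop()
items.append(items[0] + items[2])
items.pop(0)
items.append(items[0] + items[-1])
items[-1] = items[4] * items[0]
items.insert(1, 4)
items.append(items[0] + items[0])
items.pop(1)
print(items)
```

pop() removes 3 → [0, 9, 1, 4]
append items[0]+items[2] = 0+1 = 1 → [0, 9, 1, 4, 1]
pop(0) removes 0 → [9, 1, 4, 1]
append items[0]+items[-1] = 9+1 = 10 → [9, 1, 4, 1, 10]
items[-1] = items[4]*items[0] = 10*9 = 90 → [9, 1, 4, 1, 90]
insert 4 at 1 → [9, 4, 1, 4, 1, 90]
append items[0]+items[0] = 9+9 = 18 → [9, 4, 1, 4, 1, 90, 18]
pop(1) removes 4 → [9, 1, 4, 1, 90, 18]

[9, 1, 4, 1, 90, 18]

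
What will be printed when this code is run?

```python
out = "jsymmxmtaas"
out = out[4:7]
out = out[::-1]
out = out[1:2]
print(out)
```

slice [4:7] → 'mxm'
reverse → 'mxm'
slice [1:2] → 'x'

x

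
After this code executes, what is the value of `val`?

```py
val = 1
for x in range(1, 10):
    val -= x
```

-44

x=1: val = 1-1 = 0
x=2: val = 0-2 = -2
x=3: val = (-2)-3 = -5
x=4: val = (-5)-4 = -9
x=5: val = (-9)-5 = -14
x=6: val = (-14)-6 = -20
x=7: val = (-20)-7 = -27
x=8: val = (-27)-8 = -35
x=9: val = (-35)-9 = -44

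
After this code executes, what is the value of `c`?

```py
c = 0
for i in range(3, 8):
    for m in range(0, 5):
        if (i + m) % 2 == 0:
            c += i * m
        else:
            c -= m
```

94

i=3,m=0: odd sum, c = 0-0 = 0
i=3,m=1: even sum, c = 0+3 = 3
i=3,m=2: odd sum, c = 3-2 = 1
i=3,m=3: even sum, c = 1+9 = 10
i=3,m=4: odd sum, c = 10-4 = 6
i=4,m=0: even sum, c = 6+0 = 6
i=4,m=1: odd sum, c = 6-1 = 5
i=4,m=2: even sum, c = 5+8 = 13
i=4,m=3: odd sum, c = 13-3 = 10
i=4,m=4: even sum, c = 10+16 = 26
i=5,m=0: odd sum, c = 26-0 = 26
i=5,m=1: even sum, c = 26+5 = 31
i=5,m=2: odd sum, c = 31-2 = 29
i=5,m=3: even sum, c = 29+15 = 44
i=5,m=4: odd sum, c = 44-4 = 40
i=6,m=0: even sum, c = 40+0 = 40
i=6,m=1: odd sum, c = 40-1 = 39
i=6,m=2: even sum, c = 39+12 = 51
i=6,m=3: odd sum, c = 51-3 = 48
i=6,m=4: even sum, c = 48+24 = 72
i=7,m=0: odd sum, c = 72-0 = 72
i=7,m=1: even sum, c = 72+7 = 79
i=7,m=2: odd sum, c = 79-2 = 77
i=7,m=3: even sum, c = 77+21 = 98
i=7,m=4: odd sum, c = 98-4 = 94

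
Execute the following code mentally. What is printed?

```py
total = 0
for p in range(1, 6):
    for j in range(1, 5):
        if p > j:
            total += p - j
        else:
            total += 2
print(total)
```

40

p=1,j=1: not 1>1, total = 0+2 = 2
p=1,j=2: not 1>2, total = 2+2 = 4
p=1,j=3: not 1>3, total = 4+2 = 6
p=1,j=4: not 1>4, total = 6+2 = 8
p=2,j=1: 2>1, total = 8+1 = 9
p=2,j=2: not 2>2, total = 9+2 = 11
p=2,j=3: not 2>3, total = 11+2 = 13
p=2,j=4: not 2>4, total = 13+2 = 15
p=3,j=1: 3>1, total = 15+2 = 17
p=3,j=2: 3>2, total = 17+1 = 18
p=3,j=3: not 3>3, total = 18+2 = 20
p=3,j=4: not 3>4, total = 20+2 = 22
p=4,j=1: 4>1, total = 22+3 = 25
p=4,j=2: 4>2, total = 25+2 = 27
p=4,j=3: 4>3, total = 27+1 = 28
p=4,j=4: not 4>4, total = 28+2 = 30
p=5,j=1: 5>1, total = 30+4 = 34
p=5,j=2: 5>2, total = 34+3 = 37
p=5,j=3: 5>3, total = 37+2 = 39
p=5,j=4: 5>4, total = 39+1 = 40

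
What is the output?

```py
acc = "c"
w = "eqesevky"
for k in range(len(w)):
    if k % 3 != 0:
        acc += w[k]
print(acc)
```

k=0: skip
k=1: add 'q' → 'cq'
k=2: add 'e' → 'cqe'
k=3: skip
k=4: add 'e' → 'cqee'
k=5: add 'v' → 'cqeev'
k=6: skip
k=7: add 'y' → 'cqeevy'

cqeevy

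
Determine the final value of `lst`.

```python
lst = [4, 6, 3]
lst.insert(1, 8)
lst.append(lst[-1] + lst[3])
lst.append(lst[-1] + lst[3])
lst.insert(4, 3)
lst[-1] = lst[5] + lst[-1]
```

insert 8 at 1 → [4, 8, 6, 3]
append lst[-1]+lst[3] = 3+3 = 6 → [4, 8, 6, 3, 6]
append lst[-1]+lst[3] = 6+3 = 9 → [4, 8, 6, 3, 6, 9]
insert 3 at 4 → [4, 8, 6, 3, 3, 6, 9]
lst[-1] = lst[5]+lst[-1] = 6+9 = 15 → [4, 8, 6, 3, 3, 6, 15]

[4, 8, 6, 3, 3, 6, 15]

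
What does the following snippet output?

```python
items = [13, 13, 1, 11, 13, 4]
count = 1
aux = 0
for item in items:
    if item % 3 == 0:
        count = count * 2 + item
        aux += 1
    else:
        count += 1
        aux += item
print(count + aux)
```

item=13: not %3==0, count = 1+1 = 2; aux=13
item=13: not %3==0, count = 2+1 = 3; aux=26
item=1: not %3==0, count = 3+1 = 4; aux=27
item=11: not %3==0, count = 4+1 = 5; aux=38
item=13: not %3==0, count = 5+1 = 6; aux=51
item=4: not %3==0, count = 6+1 = 7; aux=55
count+aux = 7+55 = 62

62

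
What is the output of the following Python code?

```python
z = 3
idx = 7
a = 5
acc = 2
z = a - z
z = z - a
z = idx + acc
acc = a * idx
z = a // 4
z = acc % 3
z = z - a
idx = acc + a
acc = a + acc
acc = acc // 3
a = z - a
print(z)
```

z = 5-3 = 2
z = 2-5 = -3
z = 7+2 = 9
acc = 5*7 = 35
z = 5//4 = 1
z = 35%3 = 2
z = 2-5 = -3
idx = 35+5 = 40
acc = 5+35 = 40
acc = 40//3 = 13
a = (-3)-5 = -8

-3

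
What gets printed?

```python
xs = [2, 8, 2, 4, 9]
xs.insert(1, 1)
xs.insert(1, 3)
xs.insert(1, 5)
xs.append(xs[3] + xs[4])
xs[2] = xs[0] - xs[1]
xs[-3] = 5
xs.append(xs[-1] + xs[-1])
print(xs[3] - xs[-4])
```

-4

insert 1 at 1 → [2, 1, 8, 2, 4, 9]
insert 3 at 1 → [2, 3, 1, 8, 2, 4, 9]
insert 5 at 1 → [2, 5, 3, 1, 8, 2, 4, 9]
append xs[3]+xs[4] = 1+8 = 9 → [2, 5, 3, 1, 8, 2, 4, 9, 9]
xs[2] = xs[0]-xs[1] = 2-5 = -3 → [2, 5, -3, 1, 8, 2, 4, 9, 9]
xs[-3] = 5 → [2, 5, -3, 1, 8, 2, 5, 9, 9]
append xs[-1]+xs[-1] = 9+9 = 18 → [2, 5, -3, 1, 8, 2, 5, 9, 9, 18]
xs[3]-xs[-4] = 1-5 = -4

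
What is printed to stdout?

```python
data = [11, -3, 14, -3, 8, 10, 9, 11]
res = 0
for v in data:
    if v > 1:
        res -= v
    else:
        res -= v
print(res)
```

v=11: >1, res = 0-11 = -11
v=-3: not >1, res = (-11)-(-3) = -8
v=14: >1, res = (-8)-14 = -22
v=-3: not >1, res = (-22)-(-3) = -19
v=8: >1, res = (-19)-8 = -27
v=10: >1, res = (-27)-10 = -37
v=9: >1, res = (-37)-9 = -46
v=11: >1, res = (-46)-11 = -57

-57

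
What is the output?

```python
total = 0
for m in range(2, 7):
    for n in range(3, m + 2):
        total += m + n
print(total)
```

135

m=2,n=3: total = 0+5 = 5
m=3,n=3: total = 5+6 = 11
m=3,n=4: total = 11+7 = 18
m=4,n=3: total = 18+7 = 25
m=4,n=4: total = 25+8 = 33
m=4,n=5: total = 33+9 = 42
m=5,n=3: total = 42+8 = 50
m=5,n=4: total = 50+9 = 59
m=5,n=5: total = 59+10 = 69
m=5,n=6: total = 69+11 = 80
m=6,n=3: total = 80+9 = 89
m=6,n=4: total = 89+10 = 99
m=6,n=5: total = 99+11 = 110
m=6,n=6: total = 110+12 = 122
m=6,n=7: total = 122+13 = 135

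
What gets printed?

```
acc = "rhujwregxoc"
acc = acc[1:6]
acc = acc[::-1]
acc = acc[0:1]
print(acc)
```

r

slice [1:6] → 'hujwr'
reverse → 'rwjuh'
slice [0:1] → 'r'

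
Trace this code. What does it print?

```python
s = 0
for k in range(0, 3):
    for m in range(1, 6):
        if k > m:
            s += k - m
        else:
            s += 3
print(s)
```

43

k=0,m=1: not 0>1, s = 0+3 = 3
k=0,m=2: not 0>2, s = 3+3 = 6
k=0,m=3: not 0>3, s = 6+3 = 9
k=0,m=4: not 0>4, s = 9+3 = 12
k=0,m=5: not 0>5, s = 12+3 = 15
k=1,m=1: not 1>1, s = 15+3 = 18
k=1,m=2: not 1>2, s = 18+3 = 21
k=1,m=3: not 1>3, s = 21+3 = 24
k=1,m=4: not 1>4, s = 24+3 = 27
k=1,m=5: not 1>5, s = 27+3 = 30
k=2,m=1: 2>1, s = 30+1 = 31
k=2,m=2: not 2>2, s = 31+3 = 34
k=2,m=3: not 2>3, s = 34+3 = 37
k=2,m=4: not 2>4, s = 37+3 = 40
k=2,m=5: not 2>5, s = 40+3 = 43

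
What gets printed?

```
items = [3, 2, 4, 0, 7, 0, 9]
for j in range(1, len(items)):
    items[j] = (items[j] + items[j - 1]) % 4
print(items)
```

j=1: items[1] = (2+3)%4 = 1 → [3, 1, 4, 0, 7, 0, 9]
j=2: items[2] = (4+1)%4 = 1 → [3, 1, 1, 0, 7, 0, 9]
j=3: items[3] = (0+1)%4 = 1 → [3, 1, 1, 1, 7, 0, 9]
j=4: items[4] = (7+1)%4 = 0 → [3, 1, 1, 1, 0, 0, 9]
j=5: items[5] = (0+0)%4 = 0 → [3, 1, 1, 1, 0, 0, 9]
j=6: items[6] = (9+0)%4 = 1 → [3, 1, 1, 1, 0, 0, 1]

[3, 1, 1, 1, 0, 0, 1]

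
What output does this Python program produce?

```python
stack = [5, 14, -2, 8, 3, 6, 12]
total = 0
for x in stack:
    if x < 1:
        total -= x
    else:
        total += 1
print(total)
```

x=5: not <1, total = 0+1 = 1
x=14: not <1, total = 1+1 = 2
x=-2: <1, total = 2-(-2) = 4
x=8: not <1, total = 4+1 = 5
x=3: not <1, total = 5+1 = 6
x=6: not <1, total = 6+1 = 7
x=12: not <1, total = 7+1 = 8

8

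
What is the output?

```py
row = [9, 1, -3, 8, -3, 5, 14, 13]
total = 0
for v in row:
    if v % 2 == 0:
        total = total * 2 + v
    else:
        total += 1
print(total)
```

47

v=9: not even, total = 0+1 = 1
v=1: not even, total = 1+1 = 2
v=-3: not even, total = 2+1 = 3
v=8: even, total = 3*2+8 = 14
v=-3: not even, total = 14+1 = 15
v=5: not even, total = 15+1 = 16
v=14: even, total = 16*2+14 = 46
v=13: not even, total = 46+1 = 47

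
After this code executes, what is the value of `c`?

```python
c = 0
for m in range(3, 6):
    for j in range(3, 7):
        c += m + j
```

102

m=3,j=3: c = 0+6 = 6
m=3,j=4: c = 6+7 = 13
m=3,j=5: c = 13+8 = 21
m=3,j=6: c = 21+9 = 30
m=4,j=3: c = 30+7 = 37
m=4,j=4: c = 37+8 = 45
m=4,j=5: c = 45+9 = 54
m=4,j=6: c = 54+10 = 64
m=5,j=3: c = 64+8 = 72
m=5,j=4: c = 72+9 = 81
m=5,j=5: c = 81+10 = 91
m=5,j=6: c = 91+11 = 102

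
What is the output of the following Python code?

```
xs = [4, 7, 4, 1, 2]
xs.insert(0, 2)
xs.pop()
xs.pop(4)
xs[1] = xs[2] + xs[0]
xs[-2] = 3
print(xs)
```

[2, 9, 3, 4]

insert 2 at 0 → [2, 4, 7, 4, 1, 2]
pop() removes 2 → [2, 4, 7, 4, 1]
pop(4) removes 1 → [2, 4, 7, 4]
xs[1] = xs[2]+xs[0] = 7+2 = 9 → [2, 9, 7, 4]
xs[-2] = 3 → [2, 9, 3, 4]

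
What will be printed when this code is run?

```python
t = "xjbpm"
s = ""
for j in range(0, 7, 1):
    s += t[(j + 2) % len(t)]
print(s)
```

bpmxjbp

j=0: add t[2]='b' → 'b'
j=1: add t[3]='p' → 'bp'
j=2: add t[4]='m' → 'bpm'
j=3: add t[0]='x' → 'bpmx'
j=4: add t[1]='j' → 'bpmxj'
j=5: add t[2]='b' → 'bpmxjb'
j=6: add t[3]='p' → 'bpmxjbp'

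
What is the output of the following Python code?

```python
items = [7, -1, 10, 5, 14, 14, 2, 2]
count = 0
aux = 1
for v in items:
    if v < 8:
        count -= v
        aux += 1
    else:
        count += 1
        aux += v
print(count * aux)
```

-528

v=7: <8, count = 0-7 = -7; aux=2
v=-1: <8, count = (-7)-(-1) = -6; aux=3
v=10: not <8, count = (-6)+1 = -5; aux=13
v=5: <8, count = (-5)-5 = -10; aux=14
v=14: not <8, count = (-10)+1 = -9; aux=28
v=14: not <8, count = (-9)+1 = -8; aux=42
v=2: <8, count = (-8)-2 = -10; aux=43
v=2: <8, count = (-10)-2 = -12; aux=44
count*aux = (-12)*44 = -528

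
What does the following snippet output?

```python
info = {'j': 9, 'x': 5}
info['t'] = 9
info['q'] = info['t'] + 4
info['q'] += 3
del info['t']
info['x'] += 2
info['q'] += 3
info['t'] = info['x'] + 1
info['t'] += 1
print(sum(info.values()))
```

info['t'] = 9 → {'j': 9, 'x': 5, 't': 9}
info['q'] = info['t']+4 = 13 → {'j': 9, 'x': 5, 't': 9, 'q': 13}
info['q'] = 13+3 = 16 → {'j': 9, 'x': 5, 't': 9, 'q': 16}
del 't' → {'j': 9, 'x': 5, 'q': 16}
info['x'] = 5+2 = 7 → {'j': 9, 'x': 7, 'q': 16}
info['q'] = 16+3 = 19 → {'j': 9, 'x': 7, 'q': 19}
info['t'] = info['x']+1 = 8 → {'j': 9, 'x': 7, 'q': 19, 't': 8}
info['t'] = 8+1 = 9 → {'j': 9, 'x': 7, 'q': 19, 't': 9}
sum of values = 44

44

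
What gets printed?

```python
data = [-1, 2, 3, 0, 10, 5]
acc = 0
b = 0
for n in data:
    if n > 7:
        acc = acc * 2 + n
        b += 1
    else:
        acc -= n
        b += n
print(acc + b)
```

n=-1: not >7, acc = 0-(-1) = 1; b=-1
n=2: not >7, acc = 1-2 = -1; b=1
n=3: not >7, acc = (-1)-3 = -4; b=4
n=0: not >7, acc = (-4)-0 = -4; b=4
n=10: >7, acc = (-4)*2+10 = 2; b=5
n=5: not >7, acc = 2-5 = -3; b=10
acc+b = (-3)+10 = 7

7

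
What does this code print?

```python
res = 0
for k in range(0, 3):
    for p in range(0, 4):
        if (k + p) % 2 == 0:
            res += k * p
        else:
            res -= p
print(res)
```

k=0,p=0: even sum, res = 0+0 = 0
k=0,p=1: odd sum, res = 0-1 = -1
k=0,p=2: even sum, res = (-1)+0 = -1
k=0,p=3: odd sum, res = (-1)-3 = -4
k=1,p=0: odd sum, res = (-4)-0 = -4
k=1,p=1: even sum, res = (-4)+1 = -3
k=1,p=2: odd sum, res = (-3)-2 = -5
k=1,p=3: even sum, res = (-5)+3 = -2
k=2,p=0: even sum, res = (-2)+0 = -2
k=2,p=1: odd sum, res = (-2)-1 = -3
k=2,p=2: even sum, res = (-3)+4 = 1
k=2,p=3: odd sum, res = 1-3 = -2

-2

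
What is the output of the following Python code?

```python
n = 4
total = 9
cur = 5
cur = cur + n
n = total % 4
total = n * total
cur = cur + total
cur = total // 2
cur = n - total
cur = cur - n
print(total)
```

9

cur = 5+4 = 9
n = 9%4 = 1
total = 1*9 = 9
cur = 9+9 = 18
cur = 9//2 = 4
cur = 1-9 = -8
cur = (-8)-1 = -9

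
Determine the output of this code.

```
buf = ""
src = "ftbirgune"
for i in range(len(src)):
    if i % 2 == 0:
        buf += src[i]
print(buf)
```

fbrue

i=0: add 'f' → 'f'
i=1: skip
i=2: add 'b' → 'fb'
i=3: skip
i=4: add 'r' → 'fbr'
i=5: skip
i=6: add 'u' → 'fbru'
i=7: skip
i=8: add 'e' → 'fbrue'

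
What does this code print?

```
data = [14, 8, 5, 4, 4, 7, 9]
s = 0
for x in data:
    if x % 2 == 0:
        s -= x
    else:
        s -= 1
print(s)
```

-33

x=14: even, s = 0-14 = -14
x=8: even, s = (-14)-8 = -22
x=5: not even, s = (-22)-1 = -23
x=4: even, s = (-23)-4 = -27
x=4: even, s = (-27)-4 = -31
x=7: not even, s = (-31)-1 = -32
x=9: not even, s = (-32)-1 = -33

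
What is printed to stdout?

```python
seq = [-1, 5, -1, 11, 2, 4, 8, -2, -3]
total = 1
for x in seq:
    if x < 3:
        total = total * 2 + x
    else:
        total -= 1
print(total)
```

x=-1: <3, total = 1*2+(-1) = 1
x=5: not <3, total = 1-1 = 0
x=-1: <3, total = 0*2+(-1) = -1
x=11: not <3, total = (-1)-1 = -2
x=2: <3, total = (-2)*2+2 = -2
x=4: not <3, total = (-2)-1 = -3
x=8: not <3, total = (-3)-1 = -4
x=-2: <3, total = (-4)*2+(-2) = -10
x=-3: <3, total = (-10)*2+(-3) = -23

-23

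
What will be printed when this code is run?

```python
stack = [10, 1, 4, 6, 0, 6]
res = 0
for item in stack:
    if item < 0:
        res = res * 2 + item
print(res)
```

item=10: not <0
item=1: not <0
item=4: not <0
item=6: not <0
item=0: not <0
item=6: not <0

0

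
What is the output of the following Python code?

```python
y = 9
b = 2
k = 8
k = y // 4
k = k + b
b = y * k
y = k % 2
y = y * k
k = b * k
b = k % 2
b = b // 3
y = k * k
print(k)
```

k = 9//4 = 2
k = 2+2 = 4
b = 9*4 = 36
y = 4%2 = 0
y = 0*4 = 0
k = 36*4 = 144
b = 144%2 = 0
b = 0//3 = 0
y = 144*144 = 20736

144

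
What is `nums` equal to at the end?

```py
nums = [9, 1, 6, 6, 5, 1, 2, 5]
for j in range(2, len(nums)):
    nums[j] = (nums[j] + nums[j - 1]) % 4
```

[9, 1, 3, 1, 2, 3, 1, 2]

j=2: nums[2] = (6+1)%4 = 3 → [9, 1, 3, 6, 5, 1, 2, 5]
j=3: nums[3] = (6+3)%4 = 1 → [9, 1, 3, 1, 5, 1, 2, 5]
j=4: nums[4] = (5+1)%4 = 2 → [9, 1, 3, 1, 2, 1, 2, 5]
j=5: nums[5] = (1+2)%4 = 3 → [9, 1, 3, 1, 2, 3, 2, 5]
j=6: nums[6] = (2+3)%4 = 1 → [9, 1, 3, 1, 2, 3, 1, 5]
j=7: nums[7] = (5+1)%4 = 2 → [9, 1, 3, 1, 2, 3, 1, 2]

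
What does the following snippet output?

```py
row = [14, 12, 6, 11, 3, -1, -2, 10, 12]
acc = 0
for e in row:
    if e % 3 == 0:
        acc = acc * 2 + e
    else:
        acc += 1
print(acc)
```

164

e=14: not %3==0, acc = 0+1 = 1
e=12: %3==0, acc = 1*2+12 = 14
e=6: %3==0, acc = 14*2+6 = 34
e=11: not %3==0, acc = 34+1 = 35
e=3: %3==0, acc = 35*2+3 = 73
e=-1: not %3==0, acc = 73+1 = 74
e=-2: not %3==0, acc = 74+1 = 75
e=10: not %3==0, acc = 75+1 = 76
e=12: %3==0, acc = 76*2+12 = 164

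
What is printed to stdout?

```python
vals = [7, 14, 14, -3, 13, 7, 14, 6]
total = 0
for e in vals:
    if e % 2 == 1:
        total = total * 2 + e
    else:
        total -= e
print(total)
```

e=7: odd, total = 0*2+7 = 7
e=14: not odd, total = 7-14 = -7
e=14: not odd, total = (-7)-14 = -21
e=-3: odd, total = (-21)*2+(-3) = -45
e=13: odd, total = (-45)*2+13 = -77
e=7: odd, total = (-77)*2+7 = -147
e=14: not odd, total = (-147)-14 = -161
e=6: not odd, total = (-161)-6 = -167

-167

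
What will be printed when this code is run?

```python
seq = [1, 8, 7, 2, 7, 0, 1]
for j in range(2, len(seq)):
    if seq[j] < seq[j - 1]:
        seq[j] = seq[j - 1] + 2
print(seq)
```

j=2: 7<8, seq[2] = 8+2 = 10 → [1, 8, 10, 2, 7, 0, 1]
j=3: 2<10, seq[3] = 10+2 = 12 → [1, 8, 10, 12, 7, 0, 1]
j=4: 7<12, seq[4] = 12+2 = 14 → [1, 8, 10, 12, 14, 0, 1]
j=5: 0<14, seq[5] = 14+2 = 16 → [1, 8, 10, 12, 14, 16, 1]
j=6: 1<16, seq[6] = 16+2 = 18 → [1, 8, 10, 12, 14, 16, 18]

[1, 8, 10, 12, 14, 16, 18]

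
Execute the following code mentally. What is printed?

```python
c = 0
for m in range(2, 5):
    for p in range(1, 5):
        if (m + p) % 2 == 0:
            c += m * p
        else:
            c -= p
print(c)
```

m=2,p=1: odd sum, c = 0-1 = -1
m=2,p=2: even sum, c = (-1)+4 = 3
m=2,p=3: odd sum, c = 3-3 = 0
m=2,p=4: even sum, c = 0+8 = 8
m=3,p=1: even sum, c = 8+3 = 11
m=3,p=2: odd sum, c = 11-2 = 9
m=3,p=3: even sum, c = 9+9 = 18
m=3,p=4: odd sum, c = 18-4 = 14
m=4,p=1: odd sum, c = 14-1 = 13
m=4,p=2: even sum, c = 13+8 = 21
m=4,p=3: odd sum, c = 21-3 = 18
m=4,p=4: even sum, c = 18+16 = 34

34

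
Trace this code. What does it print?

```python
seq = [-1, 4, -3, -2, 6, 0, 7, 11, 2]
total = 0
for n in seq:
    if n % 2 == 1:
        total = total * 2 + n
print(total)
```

n=-1: odd, total = 0*2+(-1) = -1
n=4: not odd
n=-3: odd, total = (-1)*2+(-3) = -5
n=-2: not odd
n=6: not odd
n=0: not odd
n=7: odd, total = (-5)*2+7 = -3
n=11: odd, total = (-3)*2+11 = 5
n=2: not odd

5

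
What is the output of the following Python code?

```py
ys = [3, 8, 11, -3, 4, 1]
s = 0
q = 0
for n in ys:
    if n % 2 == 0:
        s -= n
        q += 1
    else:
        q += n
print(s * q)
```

n=3: not even; q=3
n=8: even, s = 0-8 = -8; q=4
n=11: not even; q=15
n=-3: not even; q=12
n=4: even, s = (-8)-4 = -12; q=13
n=1: not even; q=14
s*q = (-12)*14 = -168

-168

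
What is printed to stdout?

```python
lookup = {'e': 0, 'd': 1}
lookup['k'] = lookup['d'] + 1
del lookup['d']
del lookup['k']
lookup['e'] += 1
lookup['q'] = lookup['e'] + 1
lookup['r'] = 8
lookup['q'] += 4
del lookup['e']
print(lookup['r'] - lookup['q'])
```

2

lookup['k'] = lookup['d']+1 = 2 → {'e': 0, 'd': 1, 'k': 2}
del 'd' → {'e': 0, 'k': 2}
del 'k' → {'e': 0}
lookup['e'] = 0+1 = 1 → {'e': 1}
lookup['q'] = lookup['e']+1 = 2 → {'e': 1, 'q': 2}
lookup['r'] = 8 → {'e': 1, 'q': 2, 'r': 8}
lookup['q'] = 2+4 = 6 → {'e': 1, 'q': 6, 'r': 8}
del 'e' → {'q': 6, 'r': 8}
lookup['r']-lookup['q'] = 8-6 = 2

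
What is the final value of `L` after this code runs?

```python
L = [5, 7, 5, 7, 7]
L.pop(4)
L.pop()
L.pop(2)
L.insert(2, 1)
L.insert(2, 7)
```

[5, 7, 7, 1]

pop(4) removes 7 → [5, 7, 5, 7]
pop() removes 7 → [5, 7, 5]
pop(2) removes 5 → [5, 7]
insert 1 at 2 → [5, 7, 1]
insert 7 at 2 → [5, 7, 7, 1]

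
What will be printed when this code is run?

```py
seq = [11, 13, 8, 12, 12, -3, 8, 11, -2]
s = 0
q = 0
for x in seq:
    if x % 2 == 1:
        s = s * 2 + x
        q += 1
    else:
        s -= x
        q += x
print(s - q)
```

-39

x=11: odd, s = 0*2+11 = 11; q=1
x=13: odd, s = 11*2+13 = 35; q=2
x=8: not odd, s = 35-8 = 27; q=10
x=12: not odd, s = 27-12 = 15; q=22
x=12: not odd, s = 15-12 = 3; q=34
x=-3: odd, s = 3*2+(-3) = 3; q=35
x=8: not odd, s = 3-8 = -5; q=43
x=11: odd, s = (-5)*2+11 = 1; q=44
x=-2: not odd, s = 1-(-2) = 3; q=42
s-q = 3-42 = -39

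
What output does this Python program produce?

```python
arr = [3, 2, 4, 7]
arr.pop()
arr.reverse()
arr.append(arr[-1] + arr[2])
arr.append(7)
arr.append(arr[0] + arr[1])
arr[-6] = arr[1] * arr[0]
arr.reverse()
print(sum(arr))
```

32

pop() removes 7 → [3, 2, 4]
reverse → [4, 2, 3]
append arr[-1]+arr[2] = 3+3 = 6 → [4, 2, 3, 6]
append 7 → [4, 2, 3, 6, 7]
append arr[0]+arr[1] = 4+2 = 6 → [4, 2, 3, 6, 7, 6]
arr[-6] = arr[1]*arr[0] = 2*4 = 8 → [8, 2, 3, 6, 7, 6]
reverse → [6, 7, 6, 3, 2, 8]
sum = 32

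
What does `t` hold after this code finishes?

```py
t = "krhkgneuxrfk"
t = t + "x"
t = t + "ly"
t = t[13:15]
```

'ly'

+ 'x' → 'krhkgneuxrfkx'
+ 'ly' → 'krhkgneuxrfkxly'
slice [13:15] → 'ly'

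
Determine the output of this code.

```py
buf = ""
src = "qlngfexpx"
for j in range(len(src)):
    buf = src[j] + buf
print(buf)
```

xpxefgnlq

j=0: prepend 'q' → 'q'
j=1: prepend 'l' → 'lq'
j=2: prepend 'n' → 'nlq'
j=3: prepend 'g' → 'gnlq'
j=4: prepend 'f' → 'fgnlq'
j=5: prepend 'e' → 'efgnlq'
j=6: prepend 'x' → 'xefgnlq'
j=7: prepend 'p' → 'pxefgnlq'
j=8: prepend 'x' → 'xpxefgnlq'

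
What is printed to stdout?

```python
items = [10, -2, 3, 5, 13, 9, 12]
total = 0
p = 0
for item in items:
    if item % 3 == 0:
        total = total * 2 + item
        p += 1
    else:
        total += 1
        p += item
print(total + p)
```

95

item=10: not %3==0, total = 0+1 = 1; p=10
item=-2: not %3==0, total = 1+1 = 2; p=8
item=3: %3==0, total = 2*2+3 = 7; p=9
item=5: not %3==0, total = 7+1 = 8; p=14
item=13: not %3==0, total = 8+1 = 9; p=27
item=9: %3==0, total = 9*2+9 = 27; p=28
item=12: %3==0, total = 27*2+12 = 66; p=29
total+p = 66+29 = 95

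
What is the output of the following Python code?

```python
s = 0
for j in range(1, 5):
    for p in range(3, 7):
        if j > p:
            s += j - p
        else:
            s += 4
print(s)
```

j=1,p=3: not 1>3, s = 0+4 = 4
j=1,p=4: not 1>4, s = 4+4 = 8
j=1,p=5: not 1>5, s = 8+4 = 12
j=1,p=6: not 1>6, s = 12+4 = 16
j=2,p=3: not 2>3, s = 16+4 = 20
j=2,p=4: not 2>4, s = 20+4 = 24
j=2,p=5: not 2>5, s = 24+4 = 28
j=2,p=6: not 2>6, s = 28+4 = 32
j=3,p=3: not 3>3, s = 32+4 = 36
j=3,p=4: not 3>4, s = 36+4 = 40
j=3,p=5: not 3>5, s = 40+4 = 44
j=3,p=6: not 3>6, s = 44+4 = 48
j=4,p=3: 4>3, s = 48+1 = 49
j=4,p=4: not 4>4, s = 49+4 = 53
j=4,p=5: not 4>5, s = 53+4 = 57
j=4,p=6: not 4>6, s = 57+4 = 61

61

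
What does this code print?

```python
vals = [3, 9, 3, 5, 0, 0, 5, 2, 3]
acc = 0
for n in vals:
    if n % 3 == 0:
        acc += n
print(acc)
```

n=3: %3==0, acc = 0+3 = 3
n=9: %3==0, acc = 3+9 = 12
n=3: %3==0, acc = 12+3 = 15
n=5: not %3==0
n=0: %3==0, acc = 15+0 = 15
n=0: %3==0, acc = 15+0 = 15
n=5: not %3==0
n=2: not %3==0
n=3: %3==0, acc = 15+3 = 18

18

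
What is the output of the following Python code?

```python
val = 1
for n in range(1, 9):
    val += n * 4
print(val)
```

145

n=1: val = 1+1*4 = 5
n=2: val = 5+2*4 = 13
n=3: val = 13+3*4 = 25
n=4: val = 25+4*4 = 41
n=5: val = 41+5*4 = 61
n=6: val = 61+6*4 = 85
n=7: val = 85+7*4 = 113
n=8: val = 113+8*4 = 145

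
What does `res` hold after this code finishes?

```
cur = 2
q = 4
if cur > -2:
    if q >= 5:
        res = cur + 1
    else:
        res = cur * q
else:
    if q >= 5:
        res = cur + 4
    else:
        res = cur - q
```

cur=2, q=4
cur > -2 is True; q >= 5 is False
→ res = cur * q = 8

8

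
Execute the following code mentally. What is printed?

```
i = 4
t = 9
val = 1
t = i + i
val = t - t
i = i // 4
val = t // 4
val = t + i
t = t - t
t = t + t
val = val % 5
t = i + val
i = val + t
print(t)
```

t = 4+4 = 8
val = 8-8 = 0
i = 4//4 = 1
val = 8//4 = 2
val = 8+1 = 9
t = 8-8 = 0
t = 0+0 = 0
val = 9%5 = 4
t = 1+4 = 5
i = 4+5 = 9

5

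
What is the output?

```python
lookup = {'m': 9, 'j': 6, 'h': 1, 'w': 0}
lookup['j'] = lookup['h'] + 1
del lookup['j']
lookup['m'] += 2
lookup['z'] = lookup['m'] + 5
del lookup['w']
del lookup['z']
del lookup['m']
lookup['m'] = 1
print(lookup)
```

lookup['j'] = lookup['h']+1 = 2 → {'m': 9, 'j': 2, 'h': 1, 'w': 0}
del 'j' → {'m': 9, 'h': 1, 'w': 0}
lookup['m'] = 9+2 = 11 → {'m': 11, 'h': 1, 'w': 0}
lookup['z'] = lookup['m']+5 = 16 → {'m': 11, 'h': 1, 'w': 0, 'z': 16}
del 'w' → {'m': 11, 'h': 1, 'z': 16}
del 'z' → {'m': 11, 'h': 1}
del 'm' → {'h': 1}
lookup['m'] = 1 → {'h': 1, 'm': 1}

{'h': 1, 'm': 1}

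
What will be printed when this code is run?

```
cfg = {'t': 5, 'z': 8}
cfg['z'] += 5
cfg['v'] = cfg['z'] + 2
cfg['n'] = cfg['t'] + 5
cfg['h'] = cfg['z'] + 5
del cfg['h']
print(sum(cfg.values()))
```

cfg['z'] = 8+5 = 13 → {'t': 5, 'z': 13}
cfg['v'] = cfg['z']+2 = 15 → {'t': 5, 'z': 13, 'v': 15}
cfg['n'] = cfg['t']+5 = 10 → {'t': 5, 'z': 13, 'v': 15, 'n': 10}
cfg['h'] = cfg['z']+5 = 18 → {'t': 5, 'z': 13, 'v': 15, 'n': 10, 'h': 18}
del 'h' → {'t': 5, 'z': 13, 'v': 15, 'n': 10}
sum of values = 43

43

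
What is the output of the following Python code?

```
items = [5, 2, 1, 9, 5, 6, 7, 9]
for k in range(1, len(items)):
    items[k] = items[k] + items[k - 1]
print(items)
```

k=1: items[1] = 2+5 = 7 → [5, 7, 1, 9, 5, 6, 7, 9]
k=2: items[2] = 1+7 = 8 → [5, 7, 8, 9, 5, 6, 7, 9]
k=3: items[3] = 9+8 = 17 → [5, 7, 8, 17, 5, 6, 7, 9]
k=4: items[4] = 5+17 = 22 → [5, 7, 8, 17, 22, 6, 7, 9]
k=5: items[5] = 6+22 = 28 → [5, 7, 8, 17, 22, 28, 7, 9]
k=6: items[6] = 7+28 = 35 → [5, 7, 8, 17, 22, 28, 35, 9]
k=7: items[7] = 9+35 = 44 → [5, 7, 8, 17, 22, 28, 35, 44]

[5, 7, 8, 17, 22, 28, 35, 44]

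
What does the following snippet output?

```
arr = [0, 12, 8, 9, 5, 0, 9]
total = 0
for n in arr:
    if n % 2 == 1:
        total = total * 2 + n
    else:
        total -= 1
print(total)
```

29

n=0: not odd, total = 0-1 = -1
n=12: not odd, total = (-1)-1 = -2
n=8: not odd, total = (-2)-1 = -3
n=9: odd, total = (-3)*2+9 = 3
n=5: odd, total = 3*2+5 = 11
n=0: not odd, total = 11-1 = 10
n=9: odd, total = 10*2+9 = 29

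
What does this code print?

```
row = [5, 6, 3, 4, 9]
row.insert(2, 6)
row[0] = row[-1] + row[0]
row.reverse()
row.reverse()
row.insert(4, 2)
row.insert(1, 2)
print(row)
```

[14, 2, 6, 6, 3, 2, 4, 9]

insert 6 at 2 → [5, 6, 6, 3, 4, 9]
row[0] = row[-1]+row[0] = 9+5 = 14 → [14, 6, 6, 3, 4, 9]
reverse → [9, 4, 3, 6, 6, 14]
reverse → [14, 6, 6, 3, 4, 9]
insert 2 at 4 → [14, 6, 6, 3, 2, 4, 9]
insert 2 at 1 → [14, 2, 6, 6, 3, 2, 4, 9]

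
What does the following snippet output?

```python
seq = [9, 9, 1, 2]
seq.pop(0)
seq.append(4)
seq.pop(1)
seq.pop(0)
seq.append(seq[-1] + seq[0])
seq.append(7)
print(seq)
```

[2, 4, 6, 7]

pop(0) removes 9 → [9, 1, 2]
append 4 → [9, 1, 2, 4]
pop(1) removes 1 → [9, 2, 4]
pop(0) removes 9 → [2, 4]
append seq[-1]+seq[0] = 4+2 = 6 → [2, 4, 6]
append 7 → [2, 4, 6, 7]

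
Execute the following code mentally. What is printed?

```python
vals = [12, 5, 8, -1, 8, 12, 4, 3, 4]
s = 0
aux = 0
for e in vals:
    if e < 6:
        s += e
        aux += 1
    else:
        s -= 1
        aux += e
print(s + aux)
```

e=12: not <6, s = 0-1 = -1; aux=12
e=5: <6, s = (-1)+5 = 4; aux=13
e=8: not <6, s = 4-1 = 3; aux=21
e=-1: <6, s = 3+(-1) = 2; aux=22
e=8: not <6, s = 2-1 = 1; aux=30
e=12: not <6, s = 1-1 = 0; aux=42
e=4: <6, s = 0+4 = 4; aux=43
e=3: <6, s = 4+3 = 7; aux=44
e=4: <6, s = 7+4 = 11; aux=45
s+aux = 11+45 = 56

56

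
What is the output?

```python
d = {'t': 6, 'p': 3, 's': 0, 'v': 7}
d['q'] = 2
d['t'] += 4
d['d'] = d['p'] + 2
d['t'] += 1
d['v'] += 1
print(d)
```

d['q'] = 2 → {'t': 6, 'p': 3, 's': 0, 'v': 7, 'q': 2}
d['t'] = 6+4 = 10 → {'t': 10, 'p': 3, 's': 0, 'v': 7, 'q': 2}
d['d'] = d['p']+2 = 5 → {'t': 10, 'p': 3, 's': 0, 'v': 7, 'q': 2, 'd': 5}
d['t'] = 10+1 = 11 → {'t': 11, 'p': 3, 's': 0, 'v': 7, 'q': 2, 'd': 5}
d['v'] = 7+1 = 8 → {'t': 11, 'p': 3, 's': 0, 'v': 8, 'q': 2, 'd': 5}

{'t': 11, 'p': 3, 's': 0, 'v': 8, 'q': 2, 'd': 5}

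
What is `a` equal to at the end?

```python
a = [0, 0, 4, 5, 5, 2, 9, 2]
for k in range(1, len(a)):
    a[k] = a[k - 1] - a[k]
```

[0, 0, -4, -9, -14, -16, -25, -27]

k=1: a[1] = 0-0 = 0 → [0, 0, 4, 5, 5, 2, 9, 2]
k=2: a[2] = 0-4 = -4 → [0, 0, -4, 5, 5, 2, 9, 2]
k=3: a[3] = (-4)-5 = -9 → [0, 0, -4, -9, 5, 2, 9, 2]
k=4: a[4] = (-9)-5 = -14 → [0, 0, -4, -9, -14, 2, 9, 2]
k=5: a[5] = (-14)-2 = -16 → [0, 0, -4, -9, -14, -16, 9, 2]
k=6: a[6] = (-16)-9 = -25 → [0, 0, -4, -9, -14, -16, -25, 2]
k=7: a[7] = (-25)-2 = -27 → [0, 0, -4, -9, -14, -16, -25, -27]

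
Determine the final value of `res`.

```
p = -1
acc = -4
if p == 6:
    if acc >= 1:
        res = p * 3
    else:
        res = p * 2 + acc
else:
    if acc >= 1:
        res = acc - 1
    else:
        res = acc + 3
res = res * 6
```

-6

p=-1, acc=-4
p == 6 is False; acc >= 1 is False
→ res = acc + 3 = -1
res = (-1)*6 = -6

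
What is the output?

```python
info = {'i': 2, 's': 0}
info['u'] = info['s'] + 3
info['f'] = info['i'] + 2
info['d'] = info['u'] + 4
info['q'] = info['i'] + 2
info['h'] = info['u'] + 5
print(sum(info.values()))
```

28

info['u'] = info['s']+3 = 3 → {'i': 2, 's': 0, 'u': 3}
info['f'] = info['i']+2 = 4 → {'i': 2, 's': 0, 'u': 3, 'f': 4}
info['d'] = info['u']+4 = 7 → {'i': 2, 's': 0, 'u': 3, 'f': 4, 'd': 7}
info['q'] = info['i']+2 = 4 → {'i': 2, 's': 0, 'u': 3, 'f': 4, 'd': 7, 'q': 4}
info['h'] = info['u']+5 = 8 → {'i': 2, 's': 0, 'u': 3, 'f': 4, 'd': 7, 'q': 4, 'h': 8}
sum of values = 28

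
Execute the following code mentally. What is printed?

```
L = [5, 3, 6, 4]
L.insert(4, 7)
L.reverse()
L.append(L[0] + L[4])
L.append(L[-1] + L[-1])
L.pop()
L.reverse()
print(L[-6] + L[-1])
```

19

insert 7 at 4 → [5, 3, 6, 4, 7]
reverse → [7, 4, 6, 3, 5]
append L[0]+L[4] = 7+5 = 12 → [7, 4, 6, 3, 5, 12]
append L[-1]+L[-1] = 12+12 = 24 → [7, 4, 6, 3, 5, 12, 24]
pop() removes 24 → [7, 4, 6, 3, 5, 12]
reverse → [12, 5, 3, 6, 4, 7]
L[-6]+L[-1] = 12+7 = 19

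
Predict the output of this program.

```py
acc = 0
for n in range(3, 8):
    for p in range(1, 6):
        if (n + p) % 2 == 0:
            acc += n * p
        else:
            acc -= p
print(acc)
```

n=3,p=1: even sum, acc = 0+3 = 3
n=3,p=2: odd sum, acc = 3-2 = 1
n=3,p=3: even sum, acc = 1+9 = 10
n=3,p=4: odd sum, acc = 10-4 = 6
n=3,p=5: even sum, acc = 6+15 = 21
n=4,p=1: odd sum, acc = 21-1 = 20
n=4,p=2: even sum, acc = 20+8 = 28
n=4,p=3: odd sum, acc = 28-3 = 25
n=4,p=4: even sum, acc = 25+16 = 41
n=4,p=5: odd sum, acc = 41-5 = 36
n=5,p=1: even sum, acc = 36+5 = 41
n=5,p=2: odd sum, acc = 41-2 = 39
n=5,p=3: even sum, acc = 39+15 = 54
n=5,p=4: odd sum, acc = 54-4 = 50
n=5,p=5: even sum, acc = 50+25 = 75
n=6,p=1: odd sum, acc = 75-1 = 74
n=6,p=2: even sum, acc = 74+12 = 86
n=6,p=3: odd sum, acc = 86-3 = 83
n=6,p=4: even sum, acc = 83+24 = 107
n=6,p=5: odd sum, acc = 107-5 = 102
n=7,p=1: even sum, acc = 102+7 = 109
n=7,p=2: odd sum, acc = 109-2 = 107
n=7,p=3: even sum, acc = 107+21 = 128
n=7,p=4: odd sum, acc = 128-4 = 124
n=7,p=5: even sum, acc = 124+35 = 159

159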